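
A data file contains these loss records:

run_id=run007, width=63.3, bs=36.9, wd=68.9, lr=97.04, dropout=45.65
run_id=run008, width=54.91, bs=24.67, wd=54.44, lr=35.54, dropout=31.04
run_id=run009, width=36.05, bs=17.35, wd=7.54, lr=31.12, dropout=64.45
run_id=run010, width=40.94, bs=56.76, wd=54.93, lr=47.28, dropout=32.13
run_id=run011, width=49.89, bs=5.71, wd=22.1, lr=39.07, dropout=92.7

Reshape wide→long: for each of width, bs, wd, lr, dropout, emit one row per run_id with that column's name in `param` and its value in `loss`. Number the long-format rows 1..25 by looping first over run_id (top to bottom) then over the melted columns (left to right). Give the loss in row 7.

24.67

25 rows total (5 × 5). Row 7: index ⌊(7-1)/5⌋ = 1 into run_id → run008; (7-1) mod 5 = 1 into the melted columns → bs.
So row 7 is (run008, bs, 24.67); loss = 24.67.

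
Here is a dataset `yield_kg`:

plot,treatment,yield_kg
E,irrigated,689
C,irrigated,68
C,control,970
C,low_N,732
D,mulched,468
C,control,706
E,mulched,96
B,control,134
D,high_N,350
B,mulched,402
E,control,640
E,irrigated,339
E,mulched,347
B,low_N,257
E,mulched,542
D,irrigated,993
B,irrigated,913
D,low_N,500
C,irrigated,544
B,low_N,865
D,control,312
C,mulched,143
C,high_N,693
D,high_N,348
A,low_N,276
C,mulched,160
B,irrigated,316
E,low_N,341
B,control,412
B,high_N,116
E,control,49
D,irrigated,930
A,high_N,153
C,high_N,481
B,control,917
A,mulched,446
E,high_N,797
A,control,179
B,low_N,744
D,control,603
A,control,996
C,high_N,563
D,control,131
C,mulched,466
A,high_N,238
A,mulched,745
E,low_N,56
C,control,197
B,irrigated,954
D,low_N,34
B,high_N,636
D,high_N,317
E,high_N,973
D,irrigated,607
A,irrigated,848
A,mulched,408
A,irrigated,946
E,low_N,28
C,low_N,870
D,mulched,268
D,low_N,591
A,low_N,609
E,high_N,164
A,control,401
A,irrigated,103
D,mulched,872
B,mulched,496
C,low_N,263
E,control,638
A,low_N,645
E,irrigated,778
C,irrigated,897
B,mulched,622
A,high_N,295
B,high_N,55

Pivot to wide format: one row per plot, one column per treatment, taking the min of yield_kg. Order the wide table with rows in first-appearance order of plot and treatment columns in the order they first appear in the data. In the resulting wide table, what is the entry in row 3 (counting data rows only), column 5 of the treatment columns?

317

With rows in first-appearance order of plot, row 3 is plot=D. treatment columns in first-appearance order: irrigated, control, low_N, mulched, high_N; column 5 is high_N.
Long rows with plot=D, treatment=high_N: min(350, 348, 317) = 317.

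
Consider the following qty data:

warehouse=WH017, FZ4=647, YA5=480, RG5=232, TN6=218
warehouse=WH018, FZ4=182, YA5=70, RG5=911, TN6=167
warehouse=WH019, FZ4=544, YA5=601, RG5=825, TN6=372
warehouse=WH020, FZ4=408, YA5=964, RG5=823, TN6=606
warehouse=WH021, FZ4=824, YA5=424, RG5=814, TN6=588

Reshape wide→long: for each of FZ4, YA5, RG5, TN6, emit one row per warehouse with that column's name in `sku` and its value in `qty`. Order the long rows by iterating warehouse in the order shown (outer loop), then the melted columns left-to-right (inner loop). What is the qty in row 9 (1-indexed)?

544

20 rows total (5 × 4). Row 9: index ⌊(9-1)/4⌋ = 2 into warehouse → WH019; (9-1) mod 4 = 0 into the melted columns → FZ4.
So row 9 is (WH019, FZ4, 544); qty = 544.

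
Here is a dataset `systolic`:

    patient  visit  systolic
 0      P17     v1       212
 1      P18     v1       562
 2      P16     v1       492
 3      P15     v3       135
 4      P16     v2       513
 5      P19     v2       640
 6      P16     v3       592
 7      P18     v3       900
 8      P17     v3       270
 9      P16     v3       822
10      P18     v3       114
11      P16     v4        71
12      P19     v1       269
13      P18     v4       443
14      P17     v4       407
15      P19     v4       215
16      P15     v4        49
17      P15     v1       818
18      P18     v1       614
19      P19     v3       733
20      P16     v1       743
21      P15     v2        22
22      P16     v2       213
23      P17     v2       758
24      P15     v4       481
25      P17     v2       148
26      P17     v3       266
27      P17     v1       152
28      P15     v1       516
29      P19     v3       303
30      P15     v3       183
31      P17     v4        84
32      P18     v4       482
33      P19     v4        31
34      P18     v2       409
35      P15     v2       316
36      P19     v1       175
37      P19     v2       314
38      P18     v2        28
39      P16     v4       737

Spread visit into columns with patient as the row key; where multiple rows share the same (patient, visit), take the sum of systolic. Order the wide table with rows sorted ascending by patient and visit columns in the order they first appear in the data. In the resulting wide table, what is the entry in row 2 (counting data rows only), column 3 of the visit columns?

With rows sorted ascending by patient, row 2 is patient=P16. visit columns in first-appearance order: v1, v3, v2, v4; column 3 is v2.
Long rows with patient=P16, visit=v2: 513 + 213 = 726.

726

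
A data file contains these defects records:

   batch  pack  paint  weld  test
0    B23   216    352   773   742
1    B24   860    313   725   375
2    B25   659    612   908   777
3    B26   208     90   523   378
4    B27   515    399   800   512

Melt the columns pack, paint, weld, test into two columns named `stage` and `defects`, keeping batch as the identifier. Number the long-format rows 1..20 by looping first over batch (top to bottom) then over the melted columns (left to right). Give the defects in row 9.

20 rows total (5 × 4). Row 9: index ⌊(9-1)/4⌋ = 2 into batch → B25; (9-1) mod 4 = 0 into the melted columns → pack.
So row 9 is (B25, pack, 659); defects = 659.

659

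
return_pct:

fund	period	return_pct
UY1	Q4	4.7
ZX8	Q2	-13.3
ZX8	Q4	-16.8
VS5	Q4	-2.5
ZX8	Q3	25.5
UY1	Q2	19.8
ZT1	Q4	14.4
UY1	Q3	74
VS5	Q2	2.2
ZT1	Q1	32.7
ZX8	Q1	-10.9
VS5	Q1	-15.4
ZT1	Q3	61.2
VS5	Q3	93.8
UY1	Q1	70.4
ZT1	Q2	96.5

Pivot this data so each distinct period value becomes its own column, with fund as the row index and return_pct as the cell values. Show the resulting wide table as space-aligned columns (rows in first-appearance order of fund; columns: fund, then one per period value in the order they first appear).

Columns: fund plus the 4 distinct period values (Q4, Q2, Q3, Q1).
For example, row UY1 column Q4 takes return_pct=4.7 from the long row (UY1, Q4).

fund  Q4     Q2     Q3    Q1   
UY1   4.7    19.8   74    70.4 
ZX8   -16.8  -13.3  25.5  -10.9
VS5   -2.5   2.2    93.8  -15.4
ZT1   14.4   96.5   61.2  32.7 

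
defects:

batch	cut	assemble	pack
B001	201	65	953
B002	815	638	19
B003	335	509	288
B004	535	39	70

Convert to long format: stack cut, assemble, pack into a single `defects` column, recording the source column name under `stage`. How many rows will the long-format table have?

12

4 batch values × 3 melted columns = 12 rows.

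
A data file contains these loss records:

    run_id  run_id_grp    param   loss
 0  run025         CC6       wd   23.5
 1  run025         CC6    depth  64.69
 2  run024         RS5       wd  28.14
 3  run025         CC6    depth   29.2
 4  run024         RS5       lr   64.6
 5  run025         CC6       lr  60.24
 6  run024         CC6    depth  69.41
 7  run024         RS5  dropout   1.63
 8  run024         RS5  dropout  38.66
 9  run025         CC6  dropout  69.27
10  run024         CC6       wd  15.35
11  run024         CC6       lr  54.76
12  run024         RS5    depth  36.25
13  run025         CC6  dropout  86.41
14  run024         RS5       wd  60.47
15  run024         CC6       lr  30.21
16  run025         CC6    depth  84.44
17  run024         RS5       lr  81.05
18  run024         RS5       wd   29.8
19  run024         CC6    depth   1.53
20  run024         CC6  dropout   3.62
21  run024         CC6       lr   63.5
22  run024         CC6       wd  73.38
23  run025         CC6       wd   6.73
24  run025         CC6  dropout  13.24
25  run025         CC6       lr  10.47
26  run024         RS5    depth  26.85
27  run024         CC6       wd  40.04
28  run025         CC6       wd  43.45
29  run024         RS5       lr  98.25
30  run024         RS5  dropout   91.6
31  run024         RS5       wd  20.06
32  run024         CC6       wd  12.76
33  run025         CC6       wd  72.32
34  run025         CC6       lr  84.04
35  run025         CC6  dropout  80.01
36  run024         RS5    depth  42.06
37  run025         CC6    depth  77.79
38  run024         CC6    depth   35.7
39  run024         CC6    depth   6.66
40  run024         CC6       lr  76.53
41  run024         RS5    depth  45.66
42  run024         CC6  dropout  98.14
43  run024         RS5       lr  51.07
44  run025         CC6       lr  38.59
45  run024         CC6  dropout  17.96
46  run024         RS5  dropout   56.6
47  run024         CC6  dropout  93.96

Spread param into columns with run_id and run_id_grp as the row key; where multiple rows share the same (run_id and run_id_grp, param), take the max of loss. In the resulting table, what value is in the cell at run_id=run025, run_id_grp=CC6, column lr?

84.04

Rows with run_id=run025, run_id_grp=CC6 and param=lr: loss values are 60.24, 10.47, 84.04, 38.59.
max(60.24, 10.47, 84.04, 38.59) = 84.04.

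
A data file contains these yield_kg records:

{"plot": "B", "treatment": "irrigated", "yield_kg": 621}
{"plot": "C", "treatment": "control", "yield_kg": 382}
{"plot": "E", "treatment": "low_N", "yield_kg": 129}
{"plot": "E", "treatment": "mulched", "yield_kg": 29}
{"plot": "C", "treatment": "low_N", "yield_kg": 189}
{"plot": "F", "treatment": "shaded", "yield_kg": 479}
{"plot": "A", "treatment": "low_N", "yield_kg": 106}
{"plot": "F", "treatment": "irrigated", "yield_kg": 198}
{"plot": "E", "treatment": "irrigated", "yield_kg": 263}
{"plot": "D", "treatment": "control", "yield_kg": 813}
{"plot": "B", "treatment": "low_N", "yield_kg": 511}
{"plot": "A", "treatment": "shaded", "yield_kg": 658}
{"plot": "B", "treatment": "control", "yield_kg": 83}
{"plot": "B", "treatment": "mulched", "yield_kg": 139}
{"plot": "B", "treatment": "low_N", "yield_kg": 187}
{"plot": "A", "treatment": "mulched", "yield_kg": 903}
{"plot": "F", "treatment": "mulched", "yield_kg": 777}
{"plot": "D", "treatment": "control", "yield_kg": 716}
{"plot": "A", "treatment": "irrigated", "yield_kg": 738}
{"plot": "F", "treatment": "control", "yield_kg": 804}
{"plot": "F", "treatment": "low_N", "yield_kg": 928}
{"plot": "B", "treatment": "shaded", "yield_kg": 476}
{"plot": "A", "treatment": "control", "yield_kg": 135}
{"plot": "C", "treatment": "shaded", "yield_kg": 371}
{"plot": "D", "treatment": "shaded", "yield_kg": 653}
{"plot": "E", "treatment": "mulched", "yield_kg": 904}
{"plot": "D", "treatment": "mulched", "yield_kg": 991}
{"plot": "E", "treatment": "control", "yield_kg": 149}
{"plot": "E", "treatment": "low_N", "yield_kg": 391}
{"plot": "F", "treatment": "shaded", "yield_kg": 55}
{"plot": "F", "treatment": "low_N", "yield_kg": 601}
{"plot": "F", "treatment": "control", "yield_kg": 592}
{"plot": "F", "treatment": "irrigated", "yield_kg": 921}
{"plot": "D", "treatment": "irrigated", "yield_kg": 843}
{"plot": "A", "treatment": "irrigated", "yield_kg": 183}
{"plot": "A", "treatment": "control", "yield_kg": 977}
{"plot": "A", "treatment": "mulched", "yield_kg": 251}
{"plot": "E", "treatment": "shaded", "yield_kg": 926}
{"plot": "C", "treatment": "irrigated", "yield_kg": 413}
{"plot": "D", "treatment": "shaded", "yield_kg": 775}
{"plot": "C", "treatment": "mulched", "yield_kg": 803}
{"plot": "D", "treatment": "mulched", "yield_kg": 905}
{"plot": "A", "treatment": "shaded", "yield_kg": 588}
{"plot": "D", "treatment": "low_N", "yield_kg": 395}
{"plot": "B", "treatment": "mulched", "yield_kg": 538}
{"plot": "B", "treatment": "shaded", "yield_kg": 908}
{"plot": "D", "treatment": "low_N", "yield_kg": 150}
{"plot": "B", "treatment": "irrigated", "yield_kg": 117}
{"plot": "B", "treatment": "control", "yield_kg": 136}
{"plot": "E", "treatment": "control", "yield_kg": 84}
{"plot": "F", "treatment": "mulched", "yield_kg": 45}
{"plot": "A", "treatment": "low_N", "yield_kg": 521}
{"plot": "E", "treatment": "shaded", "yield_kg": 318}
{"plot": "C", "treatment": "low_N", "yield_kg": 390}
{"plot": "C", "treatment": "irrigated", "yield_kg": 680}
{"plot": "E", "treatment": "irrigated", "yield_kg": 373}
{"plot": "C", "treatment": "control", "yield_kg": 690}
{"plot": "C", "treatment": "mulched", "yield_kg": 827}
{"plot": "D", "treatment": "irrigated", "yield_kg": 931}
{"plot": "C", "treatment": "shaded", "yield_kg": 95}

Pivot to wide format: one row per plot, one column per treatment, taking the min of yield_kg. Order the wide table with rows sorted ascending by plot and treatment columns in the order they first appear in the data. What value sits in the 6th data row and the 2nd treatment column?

592

With rows sorted ascending by plot, row 6 is plot=F. treatment columns in first-appearance order: irrigated, control, low_N, mulched, shaded; column 2 is control.
Long rows with plot=F, treatment=control: min(804, 592) = 592.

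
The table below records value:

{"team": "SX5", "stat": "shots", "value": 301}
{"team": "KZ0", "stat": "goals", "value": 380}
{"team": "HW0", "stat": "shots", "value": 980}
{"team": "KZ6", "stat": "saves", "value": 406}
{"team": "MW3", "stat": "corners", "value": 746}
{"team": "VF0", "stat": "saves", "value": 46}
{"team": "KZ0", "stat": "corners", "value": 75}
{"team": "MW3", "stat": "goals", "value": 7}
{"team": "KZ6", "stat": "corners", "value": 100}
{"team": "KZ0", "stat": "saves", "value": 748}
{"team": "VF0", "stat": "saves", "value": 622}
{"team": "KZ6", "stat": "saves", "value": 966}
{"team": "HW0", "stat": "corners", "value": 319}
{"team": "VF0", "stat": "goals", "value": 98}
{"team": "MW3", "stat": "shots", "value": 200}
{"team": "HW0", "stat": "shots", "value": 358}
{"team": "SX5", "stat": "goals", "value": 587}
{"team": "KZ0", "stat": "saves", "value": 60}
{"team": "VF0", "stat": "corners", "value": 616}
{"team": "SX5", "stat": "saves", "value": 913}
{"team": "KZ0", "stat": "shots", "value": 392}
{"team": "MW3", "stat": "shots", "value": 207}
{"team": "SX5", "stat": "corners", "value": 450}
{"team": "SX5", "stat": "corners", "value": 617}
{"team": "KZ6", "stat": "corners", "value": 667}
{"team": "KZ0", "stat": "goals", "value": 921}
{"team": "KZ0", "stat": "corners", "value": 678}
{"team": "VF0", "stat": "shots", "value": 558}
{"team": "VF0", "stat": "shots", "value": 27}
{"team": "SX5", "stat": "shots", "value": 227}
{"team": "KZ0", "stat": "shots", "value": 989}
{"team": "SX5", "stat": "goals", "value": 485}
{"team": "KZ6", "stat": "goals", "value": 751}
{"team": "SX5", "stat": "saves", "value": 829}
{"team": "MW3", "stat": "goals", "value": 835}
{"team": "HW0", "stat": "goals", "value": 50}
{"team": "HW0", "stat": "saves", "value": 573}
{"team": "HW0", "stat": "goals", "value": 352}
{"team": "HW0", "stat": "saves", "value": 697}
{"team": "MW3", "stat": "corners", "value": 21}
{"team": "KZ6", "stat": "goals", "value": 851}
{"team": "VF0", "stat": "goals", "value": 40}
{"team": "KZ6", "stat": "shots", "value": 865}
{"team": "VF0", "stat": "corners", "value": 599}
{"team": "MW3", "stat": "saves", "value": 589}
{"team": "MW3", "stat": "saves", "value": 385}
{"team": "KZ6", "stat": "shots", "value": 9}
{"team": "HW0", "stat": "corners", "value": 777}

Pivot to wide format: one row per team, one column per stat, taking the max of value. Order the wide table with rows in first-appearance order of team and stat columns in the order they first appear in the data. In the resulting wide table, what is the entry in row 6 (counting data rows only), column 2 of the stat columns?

98

With rows in first-appearance order of team, row 6 is team=VF0. stat columns in first-appearance order: shots, goals, saves, corners; column 2 is goals.
Long rows with team=VF0, stat=goals: max(98, 40) = 98.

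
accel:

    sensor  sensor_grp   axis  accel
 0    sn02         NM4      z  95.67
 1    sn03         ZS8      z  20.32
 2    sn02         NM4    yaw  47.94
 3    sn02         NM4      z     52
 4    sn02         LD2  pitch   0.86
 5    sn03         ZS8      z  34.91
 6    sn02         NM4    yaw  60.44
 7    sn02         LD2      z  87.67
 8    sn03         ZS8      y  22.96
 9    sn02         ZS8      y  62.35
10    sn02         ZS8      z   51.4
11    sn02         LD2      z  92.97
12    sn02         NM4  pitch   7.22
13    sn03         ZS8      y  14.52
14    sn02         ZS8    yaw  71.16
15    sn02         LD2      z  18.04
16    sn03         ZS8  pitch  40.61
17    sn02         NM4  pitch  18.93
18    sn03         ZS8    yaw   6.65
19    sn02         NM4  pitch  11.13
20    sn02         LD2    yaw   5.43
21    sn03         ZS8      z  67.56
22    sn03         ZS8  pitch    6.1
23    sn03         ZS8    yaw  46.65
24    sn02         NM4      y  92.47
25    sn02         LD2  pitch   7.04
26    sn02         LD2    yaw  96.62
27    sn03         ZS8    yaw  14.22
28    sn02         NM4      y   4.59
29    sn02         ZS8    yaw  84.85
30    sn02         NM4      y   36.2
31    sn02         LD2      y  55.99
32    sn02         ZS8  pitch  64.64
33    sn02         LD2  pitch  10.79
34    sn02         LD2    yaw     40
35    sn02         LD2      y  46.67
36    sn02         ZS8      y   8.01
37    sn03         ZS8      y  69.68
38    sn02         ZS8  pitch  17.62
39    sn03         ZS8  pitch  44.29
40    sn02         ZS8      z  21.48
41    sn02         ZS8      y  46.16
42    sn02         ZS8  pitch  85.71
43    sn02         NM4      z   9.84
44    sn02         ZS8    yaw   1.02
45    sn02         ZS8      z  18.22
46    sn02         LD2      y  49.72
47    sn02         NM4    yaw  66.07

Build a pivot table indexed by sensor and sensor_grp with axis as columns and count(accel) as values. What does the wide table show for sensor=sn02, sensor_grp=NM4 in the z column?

Rows with sensor=sn02, sensor_grp=NM4 and axis=z: accel values are 95.67, 52, 9.84.
3 rows match — count = 3.

3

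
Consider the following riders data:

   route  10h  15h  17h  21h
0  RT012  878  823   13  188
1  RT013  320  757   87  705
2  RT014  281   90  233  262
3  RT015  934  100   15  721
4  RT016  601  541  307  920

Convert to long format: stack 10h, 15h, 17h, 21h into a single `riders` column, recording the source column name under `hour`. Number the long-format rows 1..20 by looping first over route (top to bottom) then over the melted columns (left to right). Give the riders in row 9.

281

20 rows total (5 × 4). Row 9: index ⌊(9-1)/4⌋ = 2 into route → RT014; (9-1) mod 4 = 0 into the melted columns → 10h.
So row 9 is (RT014, 10h, 281); riders = 281.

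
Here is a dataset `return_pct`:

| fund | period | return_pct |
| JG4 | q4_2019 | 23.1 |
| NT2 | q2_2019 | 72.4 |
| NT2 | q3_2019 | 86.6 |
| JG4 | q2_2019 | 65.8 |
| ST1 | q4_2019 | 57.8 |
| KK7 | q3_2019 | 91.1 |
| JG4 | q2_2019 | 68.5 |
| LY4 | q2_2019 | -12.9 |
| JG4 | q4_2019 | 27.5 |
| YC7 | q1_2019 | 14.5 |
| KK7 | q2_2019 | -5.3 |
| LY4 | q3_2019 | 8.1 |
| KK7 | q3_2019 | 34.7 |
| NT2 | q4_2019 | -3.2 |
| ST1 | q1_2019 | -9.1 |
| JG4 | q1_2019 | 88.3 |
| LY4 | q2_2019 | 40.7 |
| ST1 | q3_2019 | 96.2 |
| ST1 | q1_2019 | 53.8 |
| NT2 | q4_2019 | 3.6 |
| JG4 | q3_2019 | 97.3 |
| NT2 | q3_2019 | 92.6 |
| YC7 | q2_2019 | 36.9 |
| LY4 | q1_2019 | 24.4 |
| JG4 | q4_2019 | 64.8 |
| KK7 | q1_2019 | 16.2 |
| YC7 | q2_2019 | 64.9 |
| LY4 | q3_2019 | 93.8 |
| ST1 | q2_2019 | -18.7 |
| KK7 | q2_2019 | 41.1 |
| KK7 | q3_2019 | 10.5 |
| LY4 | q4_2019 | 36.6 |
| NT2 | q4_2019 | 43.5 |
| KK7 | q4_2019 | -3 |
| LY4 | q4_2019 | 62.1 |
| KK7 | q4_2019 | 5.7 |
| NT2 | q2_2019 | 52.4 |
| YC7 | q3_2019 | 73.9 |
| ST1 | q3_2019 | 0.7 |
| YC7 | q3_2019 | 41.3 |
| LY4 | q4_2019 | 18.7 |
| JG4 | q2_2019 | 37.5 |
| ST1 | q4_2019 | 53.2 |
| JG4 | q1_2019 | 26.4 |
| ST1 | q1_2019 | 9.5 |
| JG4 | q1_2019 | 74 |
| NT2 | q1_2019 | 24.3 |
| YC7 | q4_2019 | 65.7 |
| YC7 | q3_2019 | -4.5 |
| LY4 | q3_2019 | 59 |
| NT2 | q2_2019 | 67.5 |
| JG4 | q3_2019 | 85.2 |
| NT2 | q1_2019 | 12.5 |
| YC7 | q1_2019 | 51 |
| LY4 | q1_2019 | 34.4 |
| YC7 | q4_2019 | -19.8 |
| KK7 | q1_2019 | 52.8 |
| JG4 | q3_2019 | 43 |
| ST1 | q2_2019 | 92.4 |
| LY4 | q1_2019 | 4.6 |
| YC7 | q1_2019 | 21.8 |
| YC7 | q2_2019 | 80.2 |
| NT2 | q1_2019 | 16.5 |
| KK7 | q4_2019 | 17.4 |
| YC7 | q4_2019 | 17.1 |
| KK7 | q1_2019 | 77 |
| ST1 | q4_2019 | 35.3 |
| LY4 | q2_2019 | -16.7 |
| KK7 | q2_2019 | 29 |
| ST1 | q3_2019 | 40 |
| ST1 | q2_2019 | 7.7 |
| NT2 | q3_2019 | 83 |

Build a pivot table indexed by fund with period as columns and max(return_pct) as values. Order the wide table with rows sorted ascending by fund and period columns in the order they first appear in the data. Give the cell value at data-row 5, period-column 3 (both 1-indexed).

96.2

With rows sorted ascending by fund, row 5 is fund=ST1. period columns in first-appearance order: q4_2019, q2_2019, q3_2019, q1_2019; column 3 is q3_2019.
Long rows with fund=ST1, period=q3_2019: max(96.2, 0.7, 40) = 96.2.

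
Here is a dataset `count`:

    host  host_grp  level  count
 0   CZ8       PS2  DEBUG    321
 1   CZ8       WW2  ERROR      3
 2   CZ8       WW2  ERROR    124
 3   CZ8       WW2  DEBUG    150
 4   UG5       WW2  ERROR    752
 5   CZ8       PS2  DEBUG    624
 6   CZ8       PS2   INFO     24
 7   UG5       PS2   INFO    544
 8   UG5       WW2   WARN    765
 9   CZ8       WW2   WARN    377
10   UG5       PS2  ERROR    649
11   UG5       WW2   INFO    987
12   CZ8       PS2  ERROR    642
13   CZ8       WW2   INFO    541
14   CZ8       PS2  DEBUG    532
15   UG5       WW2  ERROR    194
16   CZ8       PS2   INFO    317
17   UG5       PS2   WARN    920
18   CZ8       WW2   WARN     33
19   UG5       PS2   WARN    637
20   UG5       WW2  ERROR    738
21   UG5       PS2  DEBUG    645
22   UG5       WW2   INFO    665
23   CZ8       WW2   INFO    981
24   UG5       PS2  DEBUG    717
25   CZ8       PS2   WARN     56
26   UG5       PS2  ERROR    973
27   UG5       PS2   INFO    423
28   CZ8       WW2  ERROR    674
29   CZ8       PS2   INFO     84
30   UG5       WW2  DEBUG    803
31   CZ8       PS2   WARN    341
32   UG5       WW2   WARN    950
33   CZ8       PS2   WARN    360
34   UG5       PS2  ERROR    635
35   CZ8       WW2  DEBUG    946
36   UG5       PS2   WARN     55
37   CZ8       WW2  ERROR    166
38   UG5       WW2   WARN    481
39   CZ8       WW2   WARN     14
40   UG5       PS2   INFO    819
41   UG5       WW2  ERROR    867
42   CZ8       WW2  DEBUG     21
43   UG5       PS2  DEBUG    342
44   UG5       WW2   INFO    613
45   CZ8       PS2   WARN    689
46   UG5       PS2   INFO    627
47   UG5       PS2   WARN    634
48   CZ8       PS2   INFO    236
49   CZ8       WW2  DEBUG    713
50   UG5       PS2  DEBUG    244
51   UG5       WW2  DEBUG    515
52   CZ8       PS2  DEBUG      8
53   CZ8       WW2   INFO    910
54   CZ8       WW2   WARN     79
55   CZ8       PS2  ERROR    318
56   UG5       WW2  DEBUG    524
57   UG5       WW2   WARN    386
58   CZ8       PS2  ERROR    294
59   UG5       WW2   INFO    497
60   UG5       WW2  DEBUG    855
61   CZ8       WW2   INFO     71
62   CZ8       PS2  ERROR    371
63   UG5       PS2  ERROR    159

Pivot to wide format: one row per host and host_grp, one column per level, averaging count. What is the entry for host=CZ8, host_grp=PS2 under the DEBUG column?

371.25

Rows with host=CZ8, host_grp=PS2 and level=DEBUG: count values are 321, 624, 532, 8.
(321 + 624 + 532 + 8) / 4 = 371.25.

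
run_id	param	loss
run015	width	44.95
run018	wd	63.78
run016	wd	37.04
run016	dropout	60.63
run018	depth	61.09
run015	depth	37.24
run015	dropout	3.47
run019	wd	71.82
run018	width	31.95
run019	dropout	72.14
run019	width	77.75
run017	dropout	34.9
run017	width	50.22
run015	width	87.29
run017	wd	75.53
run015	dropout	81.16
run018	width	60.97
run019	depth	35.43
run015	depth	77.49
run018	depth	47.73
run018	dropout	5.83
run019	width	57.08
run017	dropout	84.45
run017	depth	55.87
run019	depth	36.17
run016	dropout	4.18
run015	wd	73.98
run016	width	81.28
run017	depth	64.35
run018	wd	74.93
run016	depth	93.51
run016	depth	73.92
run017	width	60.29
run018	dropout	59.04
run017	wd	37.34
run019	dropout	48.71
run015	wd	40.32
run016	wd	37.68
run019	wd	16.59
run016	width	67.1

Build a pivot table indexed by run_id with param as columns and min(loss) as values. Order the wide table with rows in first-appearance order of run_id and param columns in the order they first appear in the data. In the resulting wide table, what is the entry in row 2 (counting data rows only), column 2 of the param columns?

63.78

With rows in first-appearance order of run_id, row 2 is run_id=run018. param columns in first-appearance order: width, wd, dropout, depth; column 2 is wd.
Long rows with run_id=run018, param=wd: min(63.78, 74.93) = 63.78.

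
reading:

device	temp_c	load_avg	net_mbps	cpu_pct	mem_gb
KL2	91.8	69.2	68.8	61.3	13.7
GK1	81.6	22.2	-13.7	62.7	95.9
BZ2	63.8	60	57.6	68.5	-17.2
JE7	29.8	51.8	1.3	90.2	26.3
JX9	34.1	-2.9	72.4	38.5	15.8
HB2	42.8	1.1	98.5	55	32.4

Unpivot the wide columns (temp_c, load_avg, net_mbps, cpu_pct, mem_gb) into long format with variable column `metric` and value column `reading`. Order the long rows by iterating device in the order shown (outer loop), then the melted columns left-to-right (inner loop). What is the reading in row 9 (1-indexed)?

30 rows total (6 × 5). Row 9: index ⌊(9-1)/5⌋ = 1 into device → GK1; (9-1) mod 5 = 3 into the melted columns → cpu_pct.
So row 9 is (GK1, cpu_pct, 62.7); reading = 62.7.

62.7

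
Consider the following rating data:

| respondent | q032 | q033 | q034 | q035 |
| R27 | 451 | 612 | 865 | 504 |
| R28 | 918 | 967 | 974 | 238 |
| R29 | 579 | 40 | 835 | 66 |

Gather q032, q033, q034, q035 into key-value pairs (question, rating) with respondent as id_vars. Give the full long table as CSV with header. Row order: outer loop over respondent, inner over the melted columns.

Each (respondent, column) pair becomes one row: 3 × 4 = 12 rows.
For example, (R27, q032) → rating=451.

respondent,question,rating
R27,q032,451
R27,q033,612
R27,q034,865
R27,q035,504
R28,q032,918
R28,q033,967
R28,q034,974
R28,q035,238
R29,q032,579
R29,q033,40
R29,q034,835
R29,q035,66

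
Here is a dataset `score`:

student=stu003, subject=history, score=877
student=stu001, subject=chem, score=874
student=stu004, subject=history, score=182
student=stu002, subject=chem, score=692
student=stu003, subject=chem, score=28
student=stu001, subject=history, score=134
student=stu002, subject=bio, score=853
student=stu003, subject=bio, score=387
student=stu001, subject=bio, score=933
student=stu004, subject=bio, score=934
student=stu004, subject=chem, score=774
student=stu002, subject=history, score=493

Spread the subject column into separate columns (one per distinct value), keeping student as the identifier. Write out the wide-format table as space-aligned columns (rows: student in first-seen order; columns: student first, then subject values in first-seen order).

student  history  chem  bio
stu003   877      28    387
stu001   134      874   933
stu004   182      774   934
stu002   493      692   853

Columns: student plus the 3 distinct subject values (history, chem, bio).
For example, row stu003 column history takes score=877 from the long row (stu003, history).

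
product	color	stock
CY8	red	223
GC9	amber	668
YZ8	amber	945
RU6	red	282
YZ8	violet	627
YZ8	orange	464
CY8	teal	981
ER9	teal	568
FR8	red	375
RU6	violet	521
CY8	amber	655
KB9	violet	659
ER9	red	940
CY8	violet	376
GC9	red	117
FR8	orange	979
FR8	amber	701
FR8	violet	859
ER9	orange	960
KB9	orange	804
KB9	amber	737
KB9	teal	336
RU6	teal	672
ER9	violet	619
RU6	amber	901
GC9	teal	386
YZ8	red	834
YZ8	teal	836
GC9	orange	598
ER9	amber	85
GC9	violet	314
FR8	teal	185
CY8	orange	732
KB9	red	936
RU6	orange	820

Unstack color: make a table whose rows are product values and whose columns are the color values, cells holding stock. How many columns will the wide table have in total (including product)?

6

1 column for product plus 5 distinct color values → 6 columns.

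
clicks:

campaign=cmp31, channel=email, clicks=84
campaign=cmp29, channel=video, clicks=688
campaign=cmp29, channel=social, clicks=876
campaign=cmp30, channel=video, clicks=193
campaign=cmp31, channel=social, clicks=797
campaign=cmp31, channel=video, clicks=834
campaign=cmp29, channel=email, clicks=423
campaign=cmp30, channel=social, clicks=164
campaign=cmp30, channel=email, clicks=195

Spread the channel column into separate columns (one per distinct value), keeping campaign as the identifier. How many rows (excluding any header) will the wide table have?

3 distinct campaign values → 3 rows.

3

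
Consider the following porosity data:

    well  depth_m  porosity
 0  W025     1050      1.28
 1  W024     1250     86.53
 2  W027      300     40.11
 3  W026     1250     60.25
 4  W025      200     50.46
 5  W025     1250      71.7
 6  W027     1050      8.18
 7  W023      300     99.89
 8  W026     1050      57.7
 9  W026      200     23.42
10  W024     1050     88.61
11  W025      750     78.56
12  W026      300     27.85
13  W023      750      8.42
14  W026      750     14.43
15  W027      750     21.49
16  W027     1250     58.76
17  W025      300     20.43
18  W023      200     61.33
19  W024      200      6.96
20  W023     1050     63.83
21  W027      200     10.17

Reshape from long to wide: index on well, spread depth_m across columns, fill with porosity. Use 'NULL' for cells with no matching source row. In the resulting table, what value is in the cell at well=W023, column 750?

The long row with well=W023, depth_m=750 has porosity=8.42.

8.42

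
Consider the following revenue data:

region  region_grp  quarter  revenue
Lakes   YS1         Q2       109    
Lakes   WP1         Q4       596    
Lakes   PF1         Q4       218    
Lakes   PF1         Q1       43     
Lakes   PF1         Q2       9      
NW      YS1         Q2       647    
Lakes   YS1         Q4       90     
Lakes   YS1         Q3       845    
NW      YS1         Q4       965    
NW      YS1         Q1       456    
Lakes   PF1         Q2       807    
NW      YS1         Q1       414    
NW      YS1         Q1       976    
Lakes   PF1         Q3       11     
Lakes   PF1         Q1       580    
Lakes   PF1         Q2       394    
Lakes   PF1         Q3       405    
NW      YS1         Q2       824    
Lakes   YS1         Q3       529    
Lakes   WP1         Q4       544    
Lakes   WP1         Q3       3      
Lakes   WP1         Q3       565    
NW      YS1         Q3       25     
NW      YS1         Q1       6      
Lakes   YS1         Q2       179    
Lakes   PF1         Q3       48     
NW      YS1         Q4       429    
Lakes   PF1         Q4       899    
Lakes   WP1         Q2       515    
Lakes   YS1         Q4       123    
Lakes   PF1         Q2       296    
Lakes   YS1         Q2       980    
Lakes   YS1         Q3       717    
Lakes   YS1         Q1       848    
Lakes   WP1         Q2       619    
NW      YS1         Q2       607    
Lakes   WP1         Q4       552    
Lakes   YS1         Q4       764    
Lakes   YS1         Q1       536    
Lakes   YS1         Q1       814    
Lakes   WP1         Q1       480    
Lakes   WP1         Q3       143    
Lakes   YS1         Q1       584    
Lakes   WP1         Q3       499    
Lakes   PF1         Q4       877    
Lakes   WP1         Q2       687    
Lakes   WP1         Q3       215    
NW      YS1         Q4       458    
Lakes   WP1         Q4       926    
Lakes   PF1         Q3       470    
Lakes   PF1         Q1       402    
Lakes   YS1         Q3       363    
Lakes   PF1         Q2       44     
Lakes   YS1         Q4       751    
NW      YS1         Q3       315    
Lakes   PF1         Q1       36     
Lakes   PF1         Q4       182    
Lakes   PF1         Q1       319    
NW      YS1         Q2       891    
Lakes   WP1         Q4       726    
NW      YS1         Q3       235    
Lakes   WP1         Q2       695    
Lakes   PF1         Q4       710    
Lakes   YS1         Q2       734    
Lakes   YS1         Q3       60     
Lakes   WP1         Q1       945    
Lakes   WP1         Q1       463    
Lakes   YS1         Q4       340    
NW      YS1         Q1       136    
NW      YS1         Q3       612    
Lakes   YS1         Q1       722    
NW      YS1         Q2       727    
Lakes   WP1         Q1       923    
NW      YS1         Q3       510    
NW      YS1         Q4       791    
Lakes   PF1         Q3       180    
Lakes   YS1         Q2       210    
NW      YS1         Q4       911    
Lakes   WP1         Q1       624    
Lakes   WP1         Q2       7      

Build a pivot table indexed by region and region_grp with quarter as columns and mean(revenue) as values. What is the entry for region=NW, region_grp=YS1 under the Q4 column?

Rows with region=NW, region_grp=YS1 and quarter=Q4: revenue values are 965, 429, 458, 791, 911.
(965 + 429 + 458 + 791 + 911) / 5 = 710.80.

710.80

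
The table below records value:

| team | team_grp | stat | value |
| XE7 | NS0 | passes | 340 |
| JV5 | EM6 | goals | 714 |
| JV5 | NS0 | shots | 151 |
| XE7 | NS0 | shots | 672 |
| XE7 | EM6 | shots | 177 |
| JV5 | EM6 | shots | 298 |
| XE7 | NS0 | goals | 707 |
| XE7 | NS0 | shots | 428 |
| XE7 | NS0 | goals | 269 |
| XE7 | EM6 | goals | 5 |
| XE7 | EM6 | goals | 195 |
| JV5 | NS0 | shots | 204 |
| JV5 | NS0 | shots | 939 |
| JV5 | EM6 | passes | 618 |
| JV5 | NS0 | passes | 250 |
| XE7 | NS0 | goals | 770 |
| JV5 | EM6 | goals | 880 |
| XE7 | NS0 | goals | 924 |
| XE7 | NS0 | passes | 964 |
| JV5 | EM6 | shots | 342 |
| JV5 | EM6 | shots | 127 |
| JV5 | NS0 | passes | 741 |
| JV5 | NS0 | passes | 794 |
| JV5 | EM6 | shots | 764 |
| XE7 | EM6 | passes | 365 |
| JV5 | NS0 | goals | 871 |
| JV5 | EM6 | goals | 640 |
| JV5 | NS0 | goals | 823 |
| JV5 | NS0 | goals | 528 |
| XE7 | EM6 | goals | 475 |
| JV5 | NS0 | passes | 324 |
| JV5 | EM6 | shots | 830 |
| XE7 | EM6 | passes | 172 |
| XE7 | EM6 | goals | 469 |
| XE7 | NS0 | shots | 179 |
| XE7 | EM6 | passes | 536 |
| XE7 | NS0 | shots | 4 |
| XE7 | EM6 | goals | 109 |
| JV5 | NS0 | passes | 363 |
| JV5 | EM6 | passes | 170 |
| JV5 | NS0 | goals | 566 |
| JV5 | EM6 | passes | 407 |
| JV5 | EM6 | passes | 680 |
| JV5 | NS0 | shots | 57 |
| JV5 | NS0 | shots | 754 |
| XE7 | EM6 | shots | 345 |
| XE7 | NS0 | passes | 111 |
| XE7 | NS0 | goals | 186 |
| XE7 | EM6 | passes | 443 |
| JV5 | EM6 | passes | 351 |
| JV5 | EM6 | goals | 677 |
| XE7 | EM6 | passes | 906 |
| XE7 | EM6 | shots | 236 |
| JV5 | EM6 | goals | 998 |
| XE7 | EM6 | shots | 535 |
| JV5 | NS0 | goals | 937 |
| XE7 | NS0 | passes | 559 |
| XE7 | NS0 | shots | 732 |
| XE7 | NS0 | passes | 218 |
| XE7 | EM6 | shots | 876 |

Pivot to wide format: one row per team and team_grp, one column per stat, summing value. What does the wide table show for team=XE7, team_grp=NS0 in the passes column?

2192

Rows with team=XE7, team_grp=NS0 and stat=passes: value values are 340, 964, 111, 559, 218.
340 + 964 + 111 + 559 + 218 = 2192.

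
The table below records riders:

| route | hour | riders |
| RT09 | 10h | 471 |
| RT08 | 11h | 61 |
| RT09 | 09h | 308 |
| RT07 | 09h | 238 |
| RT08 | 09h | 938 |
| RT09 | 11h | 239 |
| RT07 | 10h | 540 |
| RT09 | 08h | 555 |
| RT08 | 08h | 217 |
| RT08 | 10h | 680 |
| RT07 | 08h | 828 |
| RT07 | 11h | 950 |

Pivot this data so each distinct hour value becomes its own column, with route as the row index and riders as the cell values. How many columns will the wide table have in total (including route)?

5

1 column for route plus 4 distinct hour values → 5 columns.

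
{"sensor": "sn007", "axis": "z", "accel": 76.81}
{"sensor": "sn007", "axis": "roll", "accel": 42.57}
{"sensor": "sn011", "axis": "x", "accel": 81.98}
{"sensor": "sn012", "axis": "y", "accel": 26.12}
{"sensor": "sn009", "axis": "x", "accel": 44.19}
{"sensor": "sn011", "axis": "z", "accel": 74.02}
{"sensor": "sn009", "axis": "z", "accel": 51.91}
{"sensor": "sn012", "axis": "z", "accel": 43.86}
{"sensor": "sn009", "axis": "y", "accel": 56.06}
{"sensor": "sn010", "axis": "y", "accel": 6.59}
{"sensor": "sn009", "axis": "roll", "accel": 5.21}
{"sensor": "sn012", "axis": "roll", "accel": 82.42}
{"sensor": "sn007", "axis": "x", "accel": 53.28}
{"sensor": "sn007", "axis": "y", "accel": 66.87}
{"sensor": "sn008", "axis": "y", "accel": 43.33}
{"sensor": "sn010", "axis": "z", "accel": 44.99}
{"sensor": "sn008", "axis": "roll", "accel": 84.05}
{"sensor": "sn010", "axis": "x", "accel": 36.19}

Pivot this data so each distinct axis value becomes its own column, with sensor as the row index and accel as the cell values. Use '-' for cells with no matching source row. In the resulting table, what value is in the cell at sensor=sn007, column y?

The long row with sensor=sn007, axis=y has accel=66.87.

66.87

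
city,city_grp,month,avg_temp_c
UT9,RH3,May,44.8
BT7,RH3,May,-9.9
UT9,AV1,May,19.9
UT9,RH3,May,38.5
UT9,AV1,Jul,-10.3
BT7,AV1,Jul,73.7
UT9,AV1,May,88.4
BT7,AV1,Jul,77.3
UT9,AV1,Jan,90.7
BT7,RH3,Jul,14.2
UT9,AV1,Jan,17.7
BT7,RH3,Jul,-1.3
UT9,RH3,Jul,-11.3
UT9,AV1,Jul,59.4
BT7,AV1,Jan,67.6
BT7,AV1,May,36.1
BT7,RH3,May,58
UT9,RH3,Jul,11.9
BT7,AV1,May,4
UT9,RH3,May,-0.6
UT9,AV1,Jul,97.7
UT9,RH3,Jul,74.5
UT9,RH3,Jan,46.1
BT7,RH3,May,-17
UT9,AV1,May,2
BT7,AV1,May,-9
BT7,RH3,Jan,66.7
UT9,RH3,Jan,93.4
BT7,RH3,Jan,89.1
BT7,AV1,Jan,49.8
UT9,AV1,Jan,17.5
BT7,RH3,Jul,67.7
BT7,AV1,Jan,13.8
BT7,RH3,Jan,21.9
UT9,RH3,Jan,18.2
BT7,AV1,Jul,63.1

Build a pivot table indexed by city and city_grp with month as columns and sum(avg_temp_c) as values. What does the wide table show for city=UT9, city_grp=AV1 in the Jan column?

Rows with city=UT9, city_grp=AV1 and month=Jan: avg_temp_c values are 90.7, 17.7, 17.5.
90.7 + 17.7 + 17.5 = 125.9.

125.9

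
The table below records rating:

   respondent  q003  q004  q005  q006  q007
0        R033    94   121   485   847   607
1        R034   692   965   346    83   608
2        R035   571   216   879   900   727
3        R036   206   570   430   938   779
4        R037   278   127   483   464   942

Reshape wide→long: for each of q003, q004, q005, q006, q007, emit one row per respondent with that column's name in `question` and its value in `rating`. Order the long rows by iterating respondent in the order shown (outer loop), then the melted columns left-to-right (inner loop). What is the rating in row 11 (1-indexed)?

25 rows total (5 × 5). Row 11: index ⌊(11-1)/5⌋ = 2 into respondent → R035; (11-1) mod 5 = 0 into the melted columns → q003.
So row 11 is (R035, q003, 571); rating = 571.

571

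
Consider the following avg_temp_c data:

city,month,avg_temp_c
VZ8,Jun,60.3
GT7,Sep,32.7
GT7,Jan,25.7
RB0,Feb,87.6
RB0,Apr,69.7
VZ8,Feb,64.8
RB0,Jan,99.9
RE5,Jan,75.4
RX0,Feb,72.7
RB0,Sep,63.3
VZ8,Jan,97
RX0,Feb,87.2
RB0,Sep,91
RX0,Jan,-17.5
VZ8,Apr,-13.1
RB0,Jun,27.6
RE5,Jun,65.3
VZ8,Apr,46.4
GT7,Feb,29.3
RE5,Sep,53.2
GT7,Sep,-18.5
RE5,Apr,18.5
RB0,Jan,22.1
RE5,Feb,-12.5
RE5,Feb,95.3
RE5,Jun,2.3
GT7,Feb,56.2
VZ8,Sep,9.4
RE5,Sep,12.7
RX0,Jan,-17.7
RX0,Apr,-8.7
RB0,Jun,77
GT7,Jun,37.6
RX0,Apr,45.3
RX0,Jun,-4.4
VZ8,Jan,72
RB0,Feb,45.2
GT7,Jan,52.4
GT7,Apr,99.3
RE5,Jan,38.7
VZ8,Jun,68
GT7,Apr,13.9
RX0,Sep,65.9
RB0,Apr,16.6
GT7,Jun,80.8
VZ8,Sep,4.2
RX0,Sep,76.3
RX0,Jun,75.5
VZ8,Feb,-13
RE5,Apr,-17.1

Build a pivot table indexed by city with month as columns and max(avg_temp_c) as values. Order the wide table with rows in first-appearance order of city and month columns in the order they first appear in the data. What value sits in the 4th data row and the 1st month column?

65.3

With rows in first-appearance order of city, row 4 is city=RE5. month columns in first-appearance order: Jun, Sep, Jan, Feb, Apr; column 1 is Jun.
Long rows with city=RE5, month=Jun: max(65.3, 2.3) = 65.3.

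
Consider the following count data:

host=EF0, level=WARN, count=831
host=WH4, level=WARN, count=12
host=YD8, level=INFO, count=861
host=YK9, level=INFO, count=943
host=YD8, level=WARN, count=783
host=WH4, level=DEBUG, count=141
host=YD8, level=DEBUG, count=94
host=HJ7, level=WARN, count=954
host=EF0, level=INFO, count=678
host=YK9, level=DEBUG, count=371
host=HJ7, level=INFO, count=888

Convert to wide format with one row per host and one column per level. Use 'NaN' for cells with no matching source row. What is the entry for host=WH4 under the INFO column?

NaN

No long-format row has host=WH4 and level=INFO, so the cell is NaN.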